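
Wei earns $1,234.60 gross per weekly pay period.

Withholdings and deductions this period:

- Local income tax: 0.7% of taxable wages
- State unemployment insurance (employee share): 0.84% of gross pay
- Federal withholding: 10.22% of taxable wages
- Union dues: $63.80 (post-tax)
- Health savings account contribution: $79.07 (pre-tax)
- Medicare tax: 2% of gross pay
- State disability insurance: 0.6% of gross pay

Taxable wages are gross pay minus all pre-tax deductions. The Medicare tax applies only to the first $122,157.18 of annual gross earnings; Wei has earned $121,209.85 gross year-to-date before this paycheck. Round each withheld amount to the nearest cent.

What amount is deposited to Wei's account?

$928.81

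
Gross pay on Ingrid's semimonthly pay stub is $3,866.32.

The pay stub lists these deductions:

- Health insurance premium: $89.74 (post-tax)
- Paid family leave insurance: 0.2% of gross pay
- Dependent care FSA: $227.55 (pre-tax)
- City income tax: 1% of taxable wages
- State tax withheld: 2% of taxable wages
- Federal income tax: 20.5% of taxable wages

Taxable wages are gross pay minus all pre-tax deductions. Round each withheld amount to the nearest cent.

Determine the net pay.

$2,686.18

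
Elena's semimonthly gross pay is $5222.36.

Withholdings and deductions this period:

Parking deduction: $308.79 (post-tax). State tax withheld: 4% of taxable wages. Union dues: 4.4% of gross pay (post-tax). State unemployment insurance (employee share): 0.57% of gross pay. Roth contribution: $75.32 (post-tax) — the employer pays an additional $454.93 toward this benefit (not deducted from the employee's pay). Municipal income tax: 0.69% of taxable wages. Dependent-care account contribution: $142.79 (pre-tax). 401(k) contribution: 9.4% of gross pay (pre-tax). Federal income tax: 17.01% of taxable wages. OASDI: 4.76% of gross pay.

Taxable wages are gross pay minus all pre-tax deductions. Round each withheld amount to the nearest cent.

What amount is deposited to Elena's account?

$2700.69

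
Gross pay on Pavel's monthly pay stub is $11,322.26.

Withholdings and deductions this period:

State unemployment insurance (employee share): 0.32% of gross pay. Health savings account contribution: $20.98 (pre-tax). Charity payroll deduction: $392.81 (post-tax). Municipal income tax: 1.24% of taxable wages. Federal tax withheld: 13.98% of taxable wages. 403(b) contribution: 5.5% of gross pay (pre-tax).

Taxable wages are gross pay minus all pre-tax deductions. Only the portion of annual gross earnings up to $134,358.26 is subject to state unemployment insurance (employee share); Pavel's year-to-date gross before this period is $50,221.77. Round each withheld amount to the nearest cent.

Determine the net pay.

Health savings account contribution: $20.98
403(b) contribution: $11,322.26 × 0.055 = $622.72
Pre-tax total = $20.98 + $622.72 = $643.70
Taxable wages = $11,322.26 − $643.70 = $10,678.56
Municipal income tax: $10,678.56 × 0.0124 = $132.41
Federal tax withheld: $10,678.56 × 0.1398 = $1,492.86
State unemployment insurance (employee share): cap not yet reached, full $11,322.26 is subject → $11,322.26 × 0.0032 = $36.23
Charity payroll deduction: $392.81
Total deductions = $20.98 + $622.72 + $132.41 + $1,492.86 + $36.23 + $392.81 = $2,698.01
Net pay = $11,322.26 − $2,698.01 = $8,624.25

$8,624.25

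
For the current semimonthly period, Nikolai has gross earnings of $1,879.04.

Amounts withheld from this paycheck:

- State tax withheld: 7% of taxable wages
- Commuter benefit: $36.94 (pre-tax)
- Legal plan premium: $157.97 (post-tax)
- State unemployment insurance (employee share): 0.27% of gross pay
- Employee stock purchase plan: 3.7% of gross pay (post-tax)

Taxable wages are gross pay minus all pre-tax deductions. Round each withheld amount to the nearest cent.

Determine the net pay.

$1,480.59

Commuter benefit: $36.94
Taxable wages = $1,879.04 − $36.94 = $1,842.10
State tax withheld: $1,842.10 × 0.07 = $128.95
State unemployment insurance (employee share): $1,879.04 × 0.0027 = $5.07
Legal plan premium: $157.97
Employee stock purchase plan: $1,879.04 × 0.037 = $69.52
Total deductions = $36.94 + $128.95 + $5.07 + $157.97 + $69.52 = $398.45
Net pay = $1,879.04 − $398.45 = $1,480.59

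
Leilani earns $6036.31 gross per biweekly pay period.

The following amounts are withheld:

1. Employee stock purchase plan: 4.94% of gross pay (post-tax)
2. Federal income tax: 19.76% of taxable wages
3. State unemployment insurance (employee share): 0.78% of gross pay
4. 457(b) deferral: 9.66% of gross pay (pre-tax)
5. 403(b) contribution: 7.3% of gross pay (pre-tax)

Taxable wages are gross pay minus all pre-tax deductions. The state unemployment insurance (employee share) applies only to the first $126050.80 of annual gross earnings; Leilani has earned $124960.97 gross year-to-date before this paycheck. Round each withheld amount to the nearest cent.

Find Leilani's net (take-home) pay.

457(b) deferral: $6036.31 × 0.0966 = $583.11
403(b) contribution: $6036.31 × 0.073 = $440.65
Pre-tax total = $583.11 + $440.65 = $1023.76
Taxable wages = $6036.31 − $1023.76 = $5012.55
Federal income tax: $5012.55 × 0.1976 = $990.48
State unemployment insurance (employee share): only $126050.80 − $124960.97 = $1089.83 of this check is subject → $1089.83 × 0.0078 = $8.50
Employee stock purchase plan: $6036.31 × 0.0494 = $298.19
Total deductions = $583.11 + $440.65 + $990.48 + $8.50 + $298.19 = $2320.93
Net pay = $6036.31 − $2320.93 = $3715.38

$3715.38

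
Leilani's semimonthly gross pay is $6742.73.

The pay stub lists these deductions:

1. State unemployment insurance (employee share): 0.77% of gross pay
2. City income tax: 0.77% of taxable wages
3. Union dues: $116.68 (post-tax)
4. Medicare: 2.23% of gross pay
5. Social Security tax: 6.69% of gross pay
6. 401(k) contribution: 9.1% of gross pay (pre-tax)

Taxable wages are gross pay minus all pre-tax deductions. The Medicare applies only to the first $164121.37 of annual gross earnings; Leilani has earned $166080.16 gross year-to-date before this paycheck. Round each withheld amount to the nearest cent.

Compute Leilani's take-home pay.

$5462.26

401(k) contribution: $6742.73 × 0.091 = $613.59
Taxable wages = $6742.73 − $613.59 = $6129.14
City income tax: $6129.14 × 0.0077 = $47.19
Medicare: annual cap $164121.37 already reached (YTD $166080.16), so $0.00
Social Security tax: $6742.73 × 0.0669 = $451.09
State unemployment insurance (employee share): $6742.73 × 0.0077 = $51.92
Union dues: $116.68
Total deductions = $613.59 + $47.19 + $0.00 + $451.09 + $51.92 + $116.68 = $1280.47
Net pay = $6742.73 − $1280.47 = $5462.26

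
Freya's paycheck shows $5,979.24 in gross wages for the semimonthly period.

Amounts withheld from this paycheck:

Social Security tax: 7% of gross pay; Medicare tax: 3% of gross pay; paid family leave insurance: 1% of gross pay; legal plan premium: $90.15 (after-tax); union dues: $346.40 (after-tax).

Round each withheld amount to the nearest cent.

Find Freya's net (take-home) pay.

$4,884.97

Medicare tax: $5,979.24 × 0.03 = $179.38
Paid family leave insurance: $5,979.24 × 0.01 = $59.79
Social Security tax: $5,979.24 × 0.07 = $418.55
Union dues: $346.40
Legal plan premium: $90.15
Total deductions = $179.38 + $59.79 + $418.55 + $346.40 + $90.15 = $1,094.27
Net pay = $5,979.24 − $1,094.27 = $4,884.97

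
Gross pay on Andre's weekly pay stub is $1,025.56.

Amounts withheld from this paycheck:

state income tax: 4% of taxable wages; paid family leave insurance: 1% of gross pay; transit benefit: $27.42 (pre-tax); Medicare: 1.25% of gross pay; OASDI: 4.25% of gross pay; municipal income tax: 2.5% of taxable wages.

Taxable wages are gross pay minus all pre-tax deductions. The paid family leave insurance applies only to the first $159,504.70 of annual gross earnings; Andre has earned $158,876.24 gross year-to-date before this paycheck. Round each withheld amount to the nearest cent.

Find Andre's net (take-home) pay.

$870.57

Transit benefit: $27.42
Taxable wages = $1,025.56 − $27.42 = $998.14
Municipal income tax: $998.14 × 0.025 = $24.95
State income tax: $998.14 × 0.04 = $39.93
Paid family leave insurance: only $159,504.70 − $158,876.24 = $628.46 of this check is subject → $628.46 × 0.01 = $6.28
Medicare: $1,025.56 × 0.0125 = $12.82
OASDI: $1,025.56 × 0.0425 = $43.59
Total deductions = $27.42 + $24.95 + $39.93 + $6.28 + $12.82 + $43.59 = $154.99
Net pay = $1,025.56 − $154.99 = $870.57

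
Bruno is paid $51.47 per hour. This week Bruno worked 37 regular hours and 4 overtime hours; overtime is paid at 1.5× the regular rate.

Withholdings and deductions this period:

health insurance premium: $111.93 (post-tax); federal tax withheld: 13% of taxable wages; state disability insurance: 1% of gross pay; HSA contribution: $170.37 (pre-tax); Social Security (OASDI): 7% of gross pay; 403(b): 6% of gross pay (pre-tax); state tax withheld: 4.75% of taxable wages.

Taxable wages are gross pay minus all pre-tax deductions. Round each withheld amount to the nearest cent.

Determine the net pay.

$1,282.03

Regular pay: 37 × $51.47 = $1,904.39
Overtime pay: 4 × $51.47 × 1.5 = $308.82
Gross pay = $1,904.39 + $308.82 = $2,213.21
403(b): $2,213.21 × 0.06 = $132.79
HSA contribution: $170.37
Pre-tax total = $132.79 + $170.37 = $303.16
Taxable wages = $2,213.21 − $303.16 = $1,910.05
State tax withheld: $1,910.05 × 0.0475 = $90.73
Federal tax withheld: $1,910.05 × 0.13 = $248.31
Social Security (OASDI): $2,213.21 × 0.07 = $154.92
State disability insurance: $2,213.21 × 0.01 = $22.13
Health insurance premium: $111.93
Total deductions = $132.79 + $170.37 + $90.73 + $248.31 + $154.92 + $22.13 + $111.93 = $931.18
Net pay = $2,213.21 − $931.18 = $1,282.03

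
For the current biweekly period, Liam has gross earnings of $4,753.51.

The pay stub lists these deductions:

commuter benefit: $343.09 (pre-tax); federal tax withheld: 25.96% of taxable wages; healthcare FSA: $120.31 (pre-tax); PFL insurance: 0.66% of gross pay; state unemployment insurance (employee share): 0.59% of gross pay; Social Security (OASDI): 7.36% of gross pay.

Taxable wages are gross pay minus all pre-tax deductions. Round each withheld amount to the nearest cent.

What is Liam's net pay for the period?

$2,767.12

Commuter benefit: $343.09
Healthcare FSA: $120.31
Pre-tax total = $343.09 + $120.31 = $463.40
Taxable wages = $4,753.51 − $463.40 = $4,290.11
Federal tax withheld: $4,290.11 × 0.2596 = $1,113.71
State unemployment insurance (employee share): $4,753.51 × 0.0059 = $28.05
PFL insurance: $4,753.51 × 0.0066 = $31.37
Social Security (OASDI): $4,753.51 × 0.0736 = $349.86
Total deductions = $343.09 + $120.31 + $1,113.71 + $28.05 + $31.37 + $349.86 = $1,986.39
Net pay = $4,753.51 − $1,986.39 = $2,767.12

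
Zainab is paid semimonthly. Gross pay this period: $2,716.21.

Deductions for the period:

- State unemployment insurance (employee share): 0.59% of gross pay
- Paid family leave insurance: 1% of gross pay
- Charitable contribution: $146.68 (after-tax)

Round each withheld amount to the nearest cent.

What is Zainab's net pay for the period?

Paid family leave insurance: $2,716.21 × 0.01 = $27.16
State unemployment insurance (employee share): $2,716.21 × 0.0059 = $16.03
Charitable contribution: $146.68
Total deductions = $27.16 + $16.03 + $146.68 = $189.87
Net pay = $2,716.21 − $189.87 = $2,526.34

$2,526.34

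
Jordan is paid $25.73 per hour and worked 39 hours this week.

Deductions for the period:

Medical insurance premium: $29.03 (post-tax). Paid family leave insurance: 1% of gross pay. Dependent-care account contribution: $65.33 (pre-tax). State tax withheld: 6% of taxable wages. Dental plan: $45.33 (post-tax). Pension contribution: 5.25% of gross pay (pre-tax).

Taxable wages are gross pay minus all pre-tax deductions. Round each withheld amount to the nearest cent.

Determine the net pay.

Gross pay: 39 × $25.73 = $1,003.47
Pension contribution: $1,003.47 × 0.0525 = $52.68
Dependent-care account contribution: $65.33
Pre-tax total = $52.68 + $65.33 = $118.01
Taxable wages = $1,003.47 − $118.01 = $885.46
State tax withheld: $885.46 × 0.06 = $53.13
Paid family leave insurance: $1,003.47 × 0.01 = $10.03
Medical insurance premium: $29.03
Dental plan: $45.33
Total deductions = $52.68 + $65.33 + $53.13 + $10.03 + $29.03 + $45.33 = $255.53
Net pay = $1,003.47 − $255.53 = $747.94

$747.94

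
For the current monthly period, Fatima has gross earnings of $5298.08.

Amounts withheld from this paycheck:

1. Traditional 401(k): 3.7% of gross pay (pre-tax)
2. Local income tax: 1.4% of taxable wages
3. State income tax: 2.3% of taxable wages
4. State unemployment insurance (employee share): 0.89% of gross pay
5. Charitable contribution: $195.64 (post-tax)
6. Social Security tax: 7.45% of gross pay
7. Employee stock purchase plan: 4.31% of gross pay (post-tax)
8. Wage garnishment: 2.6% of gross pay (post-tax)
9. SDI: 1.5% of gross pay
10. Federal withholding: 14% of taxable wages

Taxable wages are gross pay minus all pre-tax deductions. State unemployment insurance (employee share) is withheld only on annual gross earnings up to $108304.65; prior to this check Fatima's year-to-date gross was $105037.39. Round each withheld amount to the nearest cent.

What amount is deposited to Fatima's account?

$3133.98

Traditional 401(k): $5298.08 × 0.037 = $196.03
Taxable wages = $5298.08 − $196.03 = $5102.05
Local income tax: $5102.05 × 0.014 = $71.43
Federal withholding: $5102.05 × 0.14 = $714.29
State income tax: $5102.05 × 0.023 = $117.35
SDI: $5298.08 × 0.015 = $79.47
Social Security tax: $5298.08 × 0.0745 = $394.71
State unemployment insurance (employee share): only $108304.65 − $105037.39 = $3267.26 of this check is subject → $3267.26 × 0.0089 = $29.08
Wage garnishment: $5298.08 × 0.026 = $137.75
Charitable contribution: $195.64
Employee stock purchase plan: $5298.08 × 0.0431 = $228.35
Total deductions = $196.03 + $71.43 + $714.29 + $117.35 + $79.47 + $394.71 + $29.08 + $137.75 + $195.64 + $228.35 = $2164.10
Net pay = $5298.08 − $2164.10 = $3133.98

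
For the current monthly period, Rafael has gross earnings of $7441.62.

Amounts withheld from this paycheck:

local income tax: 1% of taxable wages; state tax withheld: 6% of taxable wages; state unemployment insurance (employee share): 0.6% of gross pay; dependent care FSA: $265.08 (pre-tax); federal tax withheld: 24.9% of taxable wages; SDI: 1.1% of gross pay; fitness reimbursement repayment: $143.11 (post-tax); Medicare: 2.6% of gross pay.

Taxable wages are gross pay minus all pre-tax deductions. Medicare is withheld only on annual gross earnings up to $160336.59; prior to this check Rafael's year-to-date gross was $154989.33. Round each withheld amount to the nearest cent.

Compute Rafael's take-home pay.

Dependent care FSA: $265.08
Taxable wages = $7441.62 − $265.08 = $7176.54
State tax withheld: $7176.54 × 0.06 = $430.59
Local income tax: $7176.54 × 0.01 = $71.77
Federal tax withheld: $7176.54 × 0.249 = $1786.96
State unemployment insurance (employee share): $7441.62 × 0.006 = $44.65
SDI: $7441.62 × 0.011 = $81.86
Medicare: only $160336.59 − $154989.33 = $5347.26 of this check is subject → $5347.26 × 0.026 = $139.03
Fitness reimbursement repayment: $143.11
Total deductions = $265.08 + $430.59 + $71.77 + $1786.96 + $44.65 + $81.86 + $139.03 + $143.11 = $2963.05
Net pay = $7441.62 − $2963.05 = $4478.57

$4478.57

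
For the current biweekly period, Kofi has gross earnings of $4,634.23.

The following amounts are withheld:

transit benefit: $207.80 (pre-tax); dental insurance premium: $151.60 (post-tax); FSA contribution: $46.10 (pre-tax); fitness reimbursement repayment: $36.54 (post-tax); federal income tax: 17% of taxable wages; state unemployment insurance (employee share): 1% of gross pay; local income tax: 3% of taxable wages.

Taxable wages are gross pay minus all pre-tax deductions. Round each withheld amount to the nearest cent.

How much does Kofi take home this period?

$3,269.78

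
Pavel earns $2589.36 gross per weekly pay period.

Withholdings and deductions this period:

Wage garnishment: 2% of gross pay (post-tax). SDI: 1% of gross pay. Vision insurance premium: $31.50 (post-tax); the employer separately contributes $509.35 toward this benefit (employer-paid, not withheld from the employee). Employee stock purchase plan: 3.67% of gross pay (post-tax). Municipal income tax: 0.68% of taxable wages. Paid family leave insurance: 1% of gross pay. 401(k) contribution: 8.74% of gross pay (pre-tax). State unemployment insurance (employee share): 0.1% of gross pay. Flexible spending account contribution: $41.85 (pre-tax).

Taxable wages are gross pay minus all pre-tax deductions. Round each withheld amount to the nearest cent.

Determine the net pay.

$2072.73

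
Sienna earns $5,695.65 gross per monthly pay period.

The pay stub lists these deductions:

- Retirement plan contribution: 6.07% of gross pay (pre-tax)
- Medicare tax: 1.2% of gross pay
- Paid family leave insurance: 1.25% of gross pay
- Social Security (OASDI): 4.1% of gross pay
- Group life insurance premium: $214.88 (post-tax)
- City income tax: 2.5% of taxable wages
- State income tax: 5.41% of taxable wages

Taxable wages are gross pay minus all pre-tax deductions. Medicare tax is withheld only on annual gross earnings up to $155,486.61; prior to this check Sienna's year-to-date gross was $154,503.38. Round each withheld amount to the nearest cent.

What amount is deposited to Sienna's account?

$4,395.34

Retirement plan contribution: $5,695.65 × 0.0607 = $345.73
Taxable wages = $5,695.65 − $345.73 = $5,349.92
City income tax: $5,349.92 × 0.025 = $133.75
State income tax: $5,349.92 × 0.0541 = $289.43
Paid family leave insurance: $5,695.65 × 0.0125 = $71.20
Medicare tax: only $155,486.61 − $154,503.38 = $983.23 of this check is subject → $983.23 × 0.012 = $11.80
Social Security (OASDI): $5,695.65 × 0.041 = $233.52
Group life insurance premium: $214.88
Total deductions = $345.73 + $133.75 + $289.43 + $71.20 + $11.80 + $233.52 + $214.88 = $1,300.31
Net pay = $5,695.65 − $1,300.31 = $4,395.34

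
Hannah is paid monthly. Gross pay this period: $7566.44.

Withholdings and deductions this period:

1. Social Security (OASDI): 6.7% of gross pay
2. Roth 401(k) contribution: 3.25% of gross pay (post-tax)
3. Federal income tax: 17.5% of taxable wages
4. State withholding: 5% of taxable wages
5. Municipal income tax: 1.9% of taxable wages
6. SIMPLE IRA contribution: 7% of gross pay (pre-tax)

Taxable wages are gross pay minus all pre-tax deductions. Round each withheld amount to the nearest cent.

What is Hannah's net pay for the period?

$4566.95

SIMPLE IRA contribution: $7566.44 × 0.07 = $529.65
Taxable wages = $7566.44 − $529.65 = $7036.79
Municipal income tax: $7036.79 × 0.019 = $133.70
Federal income tax: $7036.79 × 0.175 = $1231.44
State withholding: $7036.79 × 0.05 = $351.84
Social Security (OASDI): $7566.44 × 0.067 = $506.95
Roth 401(k) contribution: $7566.44 × 0.0325 = $245.91
Total deductions = $529.65 + $133.70 + $1231.44 + $351.84 + $506.95 + $245.91 = $2999.49
Net pay = $7566.44 − $2999.49 = $4566.95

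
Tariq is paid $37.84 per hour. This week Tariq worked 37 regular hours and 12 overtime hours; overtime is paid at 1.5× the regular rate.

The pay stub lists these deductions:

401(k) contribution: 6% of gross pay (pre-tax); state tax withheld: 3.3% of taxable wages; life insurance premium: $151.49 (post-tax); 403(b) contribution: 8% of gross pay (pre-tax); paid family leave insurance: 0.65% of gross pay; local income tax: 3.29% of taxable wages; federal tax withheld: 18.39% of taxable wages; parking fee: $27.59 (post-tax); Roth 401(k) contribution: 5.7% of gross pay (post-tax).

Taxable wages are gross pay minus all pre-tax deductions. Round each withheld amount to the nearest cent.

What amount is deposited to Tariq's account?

Regular pay: 37 × $37.84 = $1,400.08
Overtime pay: 12 × $37.84 × 1.5 = $681.12
Gross pay = $1,400.08 + $681.12 = $2,081.20
401(k) contribution: $2,081.20 × 0.06 = $124.87
403(b) contribution: $2,081.20 × 0.08 = $166.50
Pre-tax total = $124.87 + $166.50 = $291.37
Taxable wages = $2,081.20 − $291.37 = $1,789.83
Federal tax withheld: $1,789.83 × 0.1839 = $329.15
State tax withheld: $1,789.83 × 0.033 = $59.06
Local income tax: $1,789.83 × 0.0329 = $58.89
Paid family leave insurance: $2,081.20 × 0.0065 = $13.53
Roth 401(k) contribution: $2,081.20 × 0.057 = $118.63
Life insurance premium: $151.49
Parking fee: $27.59
Total deductions = $124.87 + $166.50 + $329.15 + $59.06 + $58.89 + $13.53 + $118.63 + $151.49 + $27.59 = $1,049.71
Net pay = $2,081.20 − $1,049.71 = $1,031.49

$1,031.49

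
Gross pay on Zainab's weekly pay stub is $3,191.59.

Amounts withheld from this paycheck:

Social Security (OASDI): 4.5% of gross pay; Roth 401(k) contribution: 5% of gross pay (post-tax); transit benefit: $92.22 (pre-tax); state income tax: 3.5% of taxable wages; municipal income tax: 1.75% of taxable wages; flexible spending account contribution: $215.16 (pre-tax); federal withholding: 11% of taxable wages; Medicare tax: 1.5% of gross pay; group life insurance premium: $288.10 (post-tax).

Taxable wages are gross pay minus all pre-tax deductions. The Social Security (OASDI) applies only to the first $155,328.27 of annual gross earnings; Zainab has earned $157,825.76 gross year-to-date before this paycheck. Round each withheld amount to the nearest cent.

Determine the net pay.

Transit benefit: $92.22
Flexible spending account contribution: $215.16
Pre-tax total = $92.22 + $215.16 = $307.38
Taxable wages = $3,191.59 − $307.38 = $2,884.21
Federal withholding: $2,884.21 × 0.11 = $317.26
Municipal income tax: $2,884.21 × 0.0175 = $50.47
State income tax: $2,884.21 × 0.035 = $100.95
Social Security (OASDI): annual cap $155,328.27 already reached (YTD $157,825.76), so $0.00
Medicare tax: $3,191.59 × 0.015 = $47.87
Roth 401(k) contribution: $3,191.59 × 0.05 = $159.58
Group life insurance premium: $288.10
Total deductions = $92.22 + $215.16 + $317.26 + $50.47 + $100.95 + $0.00 + $47.87 + $159.58 + $288.10 = $1,271.61
Net pay = $3,191.59 − $1,271.61 = $1,919.98

$1,919.98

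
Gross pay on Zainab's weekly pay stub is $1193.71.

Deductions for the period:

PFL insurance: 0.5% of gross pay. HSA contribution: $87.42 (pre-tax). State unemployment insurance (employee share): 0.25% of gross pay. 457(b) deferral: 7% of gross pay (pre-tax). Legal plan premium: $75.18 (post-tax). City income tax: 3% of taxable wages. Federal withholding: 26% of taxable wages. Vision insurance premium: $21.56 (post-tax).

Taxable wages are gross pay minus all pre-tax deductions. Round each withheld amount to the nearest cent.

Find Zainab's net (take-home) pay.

$620.45

457(b) deferral: $1193.71 × 0.07 = $83.56
HSA contribution: $87.42
Pre-tax total = $83.56 + $87.42 = $170.98
Taxable wages = $1193.71 − $170.98 = $1022.73
Federal withholding: $1022.73 × 0.26 = $265.91
City income tax: $1022.73 × 0.03 = $30.68
PFL insurance: $1193.71 × 0.005 = $5.97
State unemployment insurance (employee share): $1193.71 × 0.0025 = $2.98
Vision insurance premium: $21.56
Legal plan premium: $75.18
Total deductions = $83.56 + $87.42 + $265.91 + $30.68 + $5.97 + $2.98 + $21.56 + $75.18 = $573.26
Net pay = $1193.71 − $573.26 = $620.45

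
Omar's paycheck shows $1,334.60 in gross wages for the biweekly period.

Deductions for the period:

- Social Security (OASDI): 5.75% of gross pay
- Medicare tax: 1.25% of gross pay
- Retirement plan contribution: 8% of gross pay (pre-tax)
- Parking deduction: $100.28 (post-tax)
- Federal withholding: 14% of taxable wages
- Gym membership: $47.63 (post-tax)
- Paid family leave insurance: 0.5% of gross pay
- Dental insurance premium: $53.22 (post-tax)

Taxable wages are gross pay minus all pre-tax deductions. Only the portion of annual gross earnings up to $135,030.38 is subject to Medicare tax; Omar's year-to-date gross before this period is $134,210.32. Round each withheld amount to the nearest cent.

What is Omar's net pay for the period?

$761.14

Retirement plan contribution: $1,334.60 × 0.08 = $106.77
Taxable wages = $1,334.60 − $106.77 = $1,227.83
Federal withholding: $1,227.83 × 0.14 = $171.90
Medicare tax: only $135,030.38 − $134,210.32 = $820.06 of this check is subject → $820.06 × 0.0125 = $10.25
Social Security (OASDI): $1,334.60 × 0.0575 = $76.74
Paid family leave insurance: $1,334.60 × 0.005 = $6.67
Parking deduction: $100.28
Gym membership: $47.63
Dental insurance premium: $53.22
Total deductions = $106.77 + $171.90 + $10.25 + $76.74 + $6.67 + $100.28 + $47.63 + $53.22 = $573.46
Net pay = $1,334.60 − $573.46 = $761.14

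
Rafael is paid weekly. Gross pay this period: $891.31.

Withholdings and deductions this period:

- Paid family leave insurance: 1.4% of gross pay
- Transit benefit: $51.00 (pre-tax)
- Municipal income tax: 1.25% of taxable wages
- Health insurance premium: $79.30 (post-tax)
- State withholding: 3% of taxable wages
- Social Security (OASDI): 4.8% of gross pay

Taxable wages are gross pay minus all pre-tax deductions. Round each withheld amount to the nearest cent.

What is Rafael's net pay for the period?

Transit benefit: $51.00
Taxable wages = $891.31 − $51.00 = $840.31
State withholding: $840.31 × 0.03 = $25.21
Municipal income tax: $840.31 × 0.0125 = $10.50
Paid family leave insurance: $891.31 × 0.014 = $12.48
Social Security (OASDI): $891.31 × 0.048 = $42.78
Health insurance premium: $79.30
Total deductions = $51.00 + $25.21 + $10.50 + $12.48 + $42.78 + $79.30 = $221.27
Net pay = $891.31 − $221.27 = $670.04

$670.04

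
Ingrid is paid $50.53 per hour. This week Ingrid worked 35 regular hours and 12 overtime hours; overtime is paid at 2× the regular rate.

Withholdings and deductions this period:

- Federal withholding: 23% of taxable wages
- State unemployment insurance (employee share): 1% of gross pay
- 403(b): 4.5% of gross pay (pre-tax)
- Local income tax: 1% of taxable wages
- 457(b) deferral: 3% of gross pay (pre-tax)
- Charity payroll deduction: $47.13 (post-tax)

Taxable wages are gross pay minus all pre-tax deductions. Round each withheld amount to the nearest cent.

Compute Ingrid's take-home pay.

$2018.89

Regular pay: 35 × $50.53 = $1768.55
Overtime pay: 12 × $50.53 × 2 = $1212.72
Gross pay = $1768.55 + $1212.72 = $2981.27
457(b) deferral: $2981.27 × 0.03 = $89.44
403(b): $2981.27 × 0.045 = $134.16
Pre-tax total = $89.44 + $134.16 = $223.60
Taxable wages = $2981.27 − $223.60 = $2757.67
Local income tax: $2757.67 × 0.01 = $27.58
Federal withholding: $2757.67 × 0.23 = $634.26
State unemployment insurance (employee share): $2981.27 × 0.01 = $29.81
Charity payroll deduction: $47.13
Total deductions = $89.44 + $134.16 + $27.58 + $634.26 + $29.81 + $47.13 = $962.38
Net pay = $2981.27 − $962.38 = $2018.89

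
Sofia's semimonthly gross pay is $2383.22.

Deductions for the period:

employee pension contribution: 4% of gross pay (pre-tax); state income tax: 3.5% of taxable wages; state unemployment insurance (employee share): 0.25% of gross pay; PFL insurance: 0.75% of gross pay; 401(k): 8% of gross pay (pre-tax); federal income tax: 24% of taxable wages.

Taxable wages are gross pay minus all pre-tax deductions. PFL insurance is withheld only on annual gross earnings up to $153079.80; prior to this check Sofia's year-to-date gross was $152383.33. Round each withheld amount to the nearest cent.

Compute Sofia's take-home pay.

401(k): $2383.22 × 0.08 = $190.66
Employee pension contribution: $2383.22 × 0.04 = $95.33
Pre-tax total = $190.66 + $95.33 = $285.99
Taxable wages = $2383.22 − $285.99 = $2097.23
Federal income tax: $2097.23 × 0.24 = $503.34
State income tax: $2097.23 × 0.035 = $73.40
State unemployment insurance (employee share): $2383.22 × 0.0025 = $5.96
PFL insurance: only $153079.80 − $152383.33 = $696.47 of this check is subject → $696.47 × 0.0075 = $5.22
Total deductions = $190.66 + $95.33 + $503.34 + $73.40 + $5.96 + $5.22 = $873.91
Net pay = $2383.22 − $873.91 = $1509.31

$1509.31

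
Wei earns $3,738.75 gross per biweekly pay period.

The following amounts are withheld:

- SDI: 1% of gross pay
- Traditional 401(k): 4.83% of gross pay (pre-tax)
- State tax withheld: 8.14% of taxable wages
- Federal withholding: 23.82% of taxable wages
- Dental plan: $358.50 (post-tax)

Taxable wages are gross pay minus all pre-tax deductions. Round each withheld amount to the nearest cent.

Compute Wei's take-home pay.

Traditional 401(k): $3,738.75 × 0.0483 = $180.58
Taxable wages = $3,738.75 − $180.58 = $3,558.17
Federal withholding: $3,558.17 × 0.2382 = $847.56
State tax withheld: $3,558.17 × 0.0814 = $289.64
SDI: $3,738.75 × 0.01 = $37.39
Dental plan: $358.50
Total deductions = $180.58 + $847.56 + $289.64 + $37.39 + $358.50 = $1,713.67
Net pay = $3,738.75 − $1,713.67 = $2,025.08

$2,025.08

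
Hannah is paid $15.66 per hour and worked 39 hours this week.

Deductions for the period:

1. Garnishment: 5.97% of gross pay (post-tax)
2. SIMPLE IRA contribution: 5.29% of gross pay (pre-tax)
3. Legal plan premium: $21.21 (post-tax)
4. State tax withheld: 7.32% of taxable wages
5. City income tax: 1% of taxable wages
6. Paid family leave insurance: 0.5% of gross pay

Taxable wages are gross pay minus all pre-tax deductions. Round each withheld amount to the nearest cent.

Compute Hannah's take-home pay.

Gross pay: 39 × $15.66 = $610.74
SIMPLE IRA contribution: $610.74 × 0.0529 = $32.31
Taxable wages = $610.74 − $32.31 = $578.43
City income tax: $578.43 × 0.01 = $5.78
State tax withheld: $578.43 × 0.0732 = $42.34
Paid family leave insurance: $610.74 × 0.005 = $3.05
Garnishment: $610.74 × 0.0597 = $36.46
Legal plan premium: $21.21
Total deductions = $32.31 + $5.78 + $42.34 + $3.05 + $36.46 + $21.21 = $141.15
Net pay = $610.74 − $141.15 = $469.59

$469.59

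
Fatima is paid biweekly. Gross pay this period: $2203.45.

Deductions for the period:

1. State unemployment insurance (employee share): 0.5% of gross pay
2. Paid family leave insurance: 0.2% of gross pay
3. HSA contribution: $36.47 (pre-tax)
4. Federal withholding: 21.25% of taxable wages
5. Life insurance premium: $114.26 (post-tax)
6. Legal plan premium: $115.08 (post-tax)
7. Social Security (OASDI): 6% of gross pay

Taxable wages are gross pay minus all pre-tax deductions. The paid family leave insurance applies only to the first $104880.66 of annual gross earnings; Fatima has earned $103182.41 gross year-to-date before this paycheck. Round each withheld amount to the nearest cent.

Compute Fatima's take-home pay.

$1330.53

HSA contribution: $36.47
Taxable wages = $2203.45 − $36.47 = $2166.98
Federal withholding: $2166.98 × 0.2125 = $460.48
Paid family leave insurance: only $104880.66 − $103182.41 = $1698.25 of this check is subject → $1698.25 × 0.002 = $3.40
Social Security (OASDI): $2203.45 × 0.06 = $132.21
State unemployment insurance (employee share): $2203.45 × 0.005 = $11.02
Life insurance premium: $114.26
Legal plan premium: $115.08
Total deductions = $36.47 + $460.48 + $3.40 + $132.21 + $11.02 + $114.26 + $115.08 = $872.92
Net pay = $2203.45 − $872.92 = $1330.53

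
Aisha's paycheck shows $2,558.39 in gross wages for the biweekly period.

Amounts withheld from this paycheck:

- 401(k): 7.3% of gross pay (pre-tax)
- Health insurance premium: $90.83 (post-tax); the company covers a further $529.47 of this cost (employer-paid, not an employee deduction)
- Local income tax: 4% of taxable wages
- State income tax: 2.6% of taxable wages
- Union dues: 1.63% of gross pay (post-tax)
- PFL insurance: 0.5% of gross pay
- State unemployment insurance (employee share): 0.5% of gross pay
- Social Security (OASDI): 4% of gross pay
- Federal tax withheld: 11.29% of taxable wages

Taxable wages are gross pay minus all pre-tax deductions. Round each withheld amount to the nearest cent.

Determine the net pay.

401(k): $2,558.39 × 0.073 = $186.76
Taxable wages = $2,558.39 − $186.76 = $2,371.63
State income tax: $2,371.63 × 0.026 = $61.66
Local income tax: $2,371.63 × 0.04 = $94.87
Federal tax withheld: $2,371.63 × 0.1129 = $267.76
Social Security (OASDI): $2,558.39 × 0.04 = $102.34
State unemployment insurance (employee share): $2,558.39 × 0.005 = $12.79
PFL insurance: $2,558.39 × 0.005 = $12.79
Union dues: $2,558.39 × 0.0163 = $41.70
Health insurance premium: $90.83
(Employer's $529.47 toward health insurance premium is not withheld from the employee.)
Total deductions = $186.76 + $61.66 + $94.87 + $267.76 + $102.34 + $12.79 + $12.79 + $41.70 + $90.83 = $871.50
Net pay = $2,558.39 − $871.50 = $1,686.89

$1,686.89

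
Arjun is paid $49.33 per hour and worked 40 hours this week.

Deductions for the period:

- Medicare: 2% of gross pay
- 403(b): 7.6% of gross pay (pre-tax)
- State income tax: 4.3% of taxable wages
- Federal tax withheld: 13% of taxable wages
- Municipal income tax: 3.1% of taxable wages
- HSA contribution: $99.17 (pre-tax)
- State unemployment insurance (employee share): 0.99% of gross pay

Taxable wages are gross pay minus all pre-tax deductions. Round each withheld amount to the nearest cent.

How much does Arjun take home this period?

$1,313.36

Gross pay: 40 × $49.33 = $1,973.20
403(b): $1,973.20 × 0.076 = $149.96
HSA contribution: $99.17
Pre-tax total = $149.96 + $99.17 = $249.13
Taxable wages = $1,973.20 − $249.13 = $1,724.07
Municipal income tax: $1,724.07 × 0.031 = $53.45
State income tax: $1,724.07 × 0.043 = $74.14
Federal tax withheld: $1,724.07 × 0.13 = $224.13
Medicare: $1,973.20 × 0.02 = $39.46
State unemployment insurance (employee share): $1,973.20 × 0.0099 = $19.53
Total deductions = $149.96 + $99.17 + $53.45 + $74.14 + $224.13 + $39.46 + $19.53 = $659.84
Net pay = $1,973.20 − $659.84 = $1,313.36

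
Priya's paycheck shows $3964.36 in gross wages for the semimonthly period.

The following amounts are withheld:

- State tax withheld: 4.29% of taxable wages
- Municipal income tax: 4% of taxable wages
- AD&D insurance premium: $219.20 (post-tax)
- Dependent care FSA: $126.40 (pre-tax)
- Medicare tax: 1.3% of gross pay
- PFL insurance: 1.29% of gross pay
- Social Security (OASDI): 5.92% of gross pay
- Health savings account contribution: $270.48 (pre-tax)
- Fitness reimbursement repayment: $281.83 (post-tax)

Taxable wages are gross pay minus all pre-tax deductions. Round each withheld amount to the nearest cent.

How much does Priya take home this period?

$2433.34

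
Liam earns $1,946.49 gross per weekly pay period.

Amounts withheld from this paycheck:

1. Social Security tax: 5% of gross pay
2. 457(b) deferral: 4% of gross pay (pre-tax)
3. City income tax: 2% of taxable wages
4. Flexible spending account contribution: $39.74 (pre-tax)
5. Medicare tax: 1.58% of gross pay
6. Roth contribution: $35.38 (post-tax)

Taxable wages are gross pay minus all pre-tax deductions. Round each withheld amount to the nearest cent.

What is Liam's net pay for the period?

Flexible spending account contribution: $39.74
457(b) deferral: $1,946.49 × 0.04 = $77.86
Pre-tax total = $39.74 + $77.86 = $117.60
Taxable wages = $1,946.49 − $117.60 = $1,828.89
City income tax: $1,828.89 × 0.02 = $36.58
Social Security tax: $1,946.49 × 0.05 = $97.32
Medicare tax: $1,946.49 × 0.0158 = $30.75
Roth contribution: $35.38
Total deductions = $39.74 + $77.86 + $36.58 + $97.32 + $30.75 + $35.38 = $317.63
Net pay = $1,946.49 − $317.63 = $1,628.86

$1,628.86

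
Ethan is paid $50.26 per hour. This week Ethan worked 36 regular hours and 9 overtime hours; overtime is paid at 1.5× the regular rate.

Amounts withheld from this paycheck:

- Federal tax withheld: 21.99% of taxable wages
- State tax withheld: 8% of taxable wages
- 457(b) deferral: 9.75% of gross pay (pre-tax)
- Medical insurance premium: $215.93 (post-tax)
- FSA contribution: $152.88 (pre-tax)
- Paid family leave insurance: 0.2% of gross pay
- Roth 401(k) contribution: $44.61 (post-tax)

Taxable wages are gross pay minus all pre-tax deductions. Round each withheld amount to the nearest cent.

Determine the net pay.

$1,199.39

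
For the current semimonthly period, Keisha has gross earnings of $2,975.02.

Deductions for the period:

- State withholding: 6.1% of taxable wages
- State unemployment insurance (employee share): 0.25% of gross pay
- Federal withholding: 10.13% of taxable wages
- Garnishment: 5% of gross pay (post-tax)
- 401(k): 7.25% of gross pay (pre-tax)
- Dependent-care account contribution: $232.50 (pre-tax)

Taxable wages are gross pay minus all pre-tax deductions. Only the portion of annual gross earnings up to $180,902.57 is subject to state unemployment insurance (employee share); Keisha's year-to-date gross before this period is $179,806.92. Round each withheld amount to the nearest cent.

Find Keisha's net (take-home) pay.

$1,965.23

Dependent-care account contribution: $232.50
401(k): $2,975.02 × 0.0725 = $215.69
Pre-tax total = $232.50 + $215.69 = $448.19
Taxable wages = $2,975.02 − $448.19 = $2,526.83
State withholding: $2,526.83 × 0.061 = $154.14
Federal withholding: $2,526.83 × 0.1013 = $255.97
State unemployment insurance (employee share): only $180,902.57 − $179,806.92 = $1,095.65 of this check is subject → $1,095.65 × 0.0025 = $2.74
Garnishment: $2,975.02 × 0.05 = $148.75
Total deductions = $232.50 + $215.69 + $154.14 + $255.97 + $2.74 + $148.75 = $1,009.79
Net pay = $2,975.02 − $1,009.79 = $1,965.23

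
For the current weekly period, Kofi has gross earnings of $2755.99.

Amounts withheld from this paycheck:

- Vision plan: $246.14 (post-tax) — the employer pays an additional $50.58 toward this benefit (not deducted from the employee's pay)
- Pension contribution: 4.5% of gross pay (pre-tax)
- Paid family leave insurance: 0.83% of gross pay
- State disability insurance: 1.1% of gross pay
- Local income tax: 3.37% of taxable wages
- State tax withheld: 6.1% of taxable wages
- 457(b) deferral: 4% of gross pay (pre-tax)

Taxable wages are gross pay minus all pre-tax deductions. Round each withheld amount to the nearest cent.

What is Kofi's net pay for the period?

Pension contribution: $2755.99 × 0.045 = $124.02
457(b) deferral: $2755.99 × 0.04 = $110.24
Pre-tax total = $124.02 + $110.24 = $234.26
Taxable wages = $2755.99 − $234.26 = $2521.73
State tax withheld: $2521.73 × 0.061 = $153.83
Local income tax: $2521.73 × 0.0337 = $84.98
Paid family leave insurance: $2755.99 × 0.0083 = $22.87
State disability insurance: $2755.99 × 0.011 = $30.32
Vision plan: $246.14
(Employer's $50.58 toward vision plan is not withheld from the employee.)
Total deductions = $124.02 + $110.24 + $153.83 + $84.98 + $22.87 + $30.32 + $246.14 = $772.40
Net pay = $2755.99 − $772.40 = $1983.59

$1983.59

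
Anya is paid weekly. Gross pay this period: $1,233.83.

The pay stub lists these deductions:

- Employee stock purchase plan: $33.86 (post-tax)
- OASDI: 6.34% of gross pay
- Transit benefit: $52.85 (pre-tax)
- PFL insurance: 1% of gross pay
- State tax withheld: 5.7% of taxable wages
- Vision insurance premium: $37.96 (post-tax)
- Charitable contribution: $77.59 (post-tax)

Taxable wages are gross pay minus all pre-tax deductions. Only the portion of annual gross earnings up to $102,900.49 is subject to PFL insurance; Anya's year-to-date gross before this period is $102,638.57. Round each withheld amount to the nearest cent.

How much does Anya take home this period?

$883.41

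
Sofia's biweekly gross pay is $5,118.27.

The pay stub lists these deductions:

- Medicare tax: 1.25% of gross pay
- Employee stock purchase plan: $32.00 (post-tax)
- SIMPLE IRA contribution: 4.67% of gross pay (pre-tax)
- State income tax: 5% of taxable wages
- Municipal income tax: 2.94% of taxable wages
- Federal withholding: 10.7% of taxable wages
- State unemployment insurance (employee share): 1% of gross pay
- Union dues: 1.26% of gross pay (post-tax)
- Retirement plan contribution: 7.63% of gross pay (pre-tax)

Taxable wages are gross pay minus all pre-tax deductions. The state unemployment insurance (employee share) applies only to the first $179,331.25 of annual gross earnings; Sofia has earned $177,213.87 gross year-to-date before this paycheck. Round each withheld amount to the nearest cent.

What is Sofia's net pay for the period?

$3,470.39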